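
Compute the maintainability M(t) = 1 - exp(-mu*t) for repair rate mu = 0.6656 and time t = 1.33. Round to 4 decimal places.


mu = 0.6656, t = 1.33
mu * t = 0.6656 * 1.33 = 0.8852
exp(-0.8852) = 0.4126
M(t) = 1 - 0.4126
M(t) = 0.5874

0.5874


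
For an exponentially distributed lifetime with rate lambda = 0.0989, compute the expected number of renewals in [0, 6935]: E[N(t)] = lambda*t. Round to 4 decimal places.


lambda = 0.0989
t = 6935
E[N(t)] = lambda * t
E[N(t)] = 0.0989 * 6935
E[N(t)] = 685.8715

685.8715


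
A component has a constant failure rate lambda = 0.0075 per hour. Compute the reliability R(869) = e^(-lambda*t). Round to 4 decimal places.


lambda = 0.0075
t = 869
lambda * t = 6.5175
R(t) = e^(-6.5175)
R(t) = 0.0015

0.0015


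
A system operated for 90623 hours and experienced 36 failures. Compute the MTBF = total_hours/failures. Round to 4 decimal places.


total_hours = 90623
failures = 36
MTBF = 90623 / 36
MTBF = 2517.3056

2517.3056


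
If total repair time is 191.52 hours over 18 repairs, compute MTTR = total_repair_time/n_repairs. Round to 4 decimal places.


total_repair_time = 191.52
n_repairs = 18
MTTR = 191.52 / 18
MTTR = 10.64

10.64


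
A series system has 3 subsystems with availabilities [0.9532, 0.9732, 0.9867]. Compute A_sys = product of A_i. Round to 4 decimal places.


Subsystems: [0.9532, 0.9732, 0.9867]
After subsystem 1 (A=0.9532): product = 0.9532
After subsystem 2 (A=0.9732): product = 0.9277
After subsystem 3 (A=0.9867): product = 0.9153
A_sys = 0.9153

0.9153


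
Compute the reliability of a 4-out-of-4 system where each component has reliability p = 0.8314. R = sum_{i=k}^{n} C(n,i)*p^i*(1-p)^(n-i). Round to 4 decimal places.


k = 4, n = 4, p = 0.8314
i=4: C(4,4)=1 * 0.8314^4 * 0.1686^0 = 0.4778
R = sum of terms = 0.4778

0.4778


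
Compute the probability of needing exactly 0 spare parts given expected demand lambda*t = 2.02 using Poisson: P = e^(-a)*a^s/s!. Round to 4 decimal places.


a = 2.02, s = 0
e^(-a) = e^(-2.02) = 0.1327
a^s = 2.02^0 = 1.0
s! = 1
P = 0.1327 * 1.0 / 1
P = 0.1327

0.1327


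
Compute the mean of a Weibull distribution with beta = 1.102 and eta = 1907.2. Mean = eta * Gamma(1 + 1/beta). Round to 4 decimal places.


beta = 1.102, eta = 1907.2
1/beta = 0.9074
1 + 1/beta = 1.9074
Gamma(1.9074) = 0.9643
Mean = 1907.2 * 0.9643
Mean = 1839.1827

1839.1827


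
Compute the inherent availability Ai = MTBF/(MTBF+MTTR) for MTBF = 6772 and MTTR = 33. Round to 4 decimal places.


MTBF = 6772
MTTR = 33
MTBF + MTTR = 6805
Ai = 6772 / 6805
Ai = 0.9952

0.9952


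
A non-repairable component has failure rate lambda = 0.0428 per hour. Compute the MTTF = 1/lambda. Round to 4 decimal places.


lambda = 0.0428
MTTF = 1 / 0.0428
MTTF = 23.3645

23.3645


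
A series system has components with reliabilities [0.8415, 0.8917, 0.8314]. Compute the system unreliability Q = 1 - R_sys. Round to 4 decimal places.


Components: [0.8415, 0.8917, 0.8314]
After component 1: product = 0.8415
After component 2: product = 0.7504
After component 3: product = 0.6239
R_sys = 0.6239
Q = 1 - 0.6239 = 0.3761

0.3761


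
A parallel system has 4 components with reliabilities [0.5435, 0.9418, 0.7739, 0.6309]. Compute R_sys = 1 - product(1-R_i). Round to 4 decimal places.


Components: [0.5435, 0.9418, 0.7739, 0.6309]
(1 - 0.5435) = 0.4565, running product = 0.4565
(1 - 0.9418) = 0.0582, running product = 0.0266
(1 - 0.7739) = 0.2261, running product = 0.006
(1 - 0.6309) = 0.3691, running product = 0.0022
Product of (1-R_i) = 0.0022
R_sys = 1 - 0.0022 = 0.9978

0.9978


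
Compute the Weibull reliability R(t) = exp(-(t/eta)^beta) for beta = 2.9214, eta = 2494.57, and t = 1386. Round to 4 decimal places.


beta = 2.9214, eta = 2494.57, t = 1386
t/eta = 1386 / 2494.57 = 0.5556
(t/eta)^beta = 0.5556^2.9214 = 0.1796
R(t) = exp(-0.1796)
R(t) = 0.8356

0.8356


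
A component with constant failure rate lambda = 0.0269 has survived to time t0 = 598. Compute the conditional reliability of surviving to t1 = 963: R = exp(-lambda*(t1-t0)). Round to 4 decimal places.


lambda = 0.0269
t0 = 598, t1 = 963
t1 - t0 = 365
lambda * (t1-t0) = 0.0269 * 365 = 9.8185
R = exp(-9.8185)
R = 0.0001

0.0001


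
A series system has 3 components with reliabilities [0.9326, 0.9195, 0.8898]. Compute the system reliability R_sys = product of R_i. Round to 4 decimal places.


Components: [0.9326, 0.9195, 0.8898]
After component 1 (R=0.9326): product = 0.9326
After component 2 (R=0.9195): product = 0.8575
After component 3 (R=0.8898): product = 0.763
R_sys = 0.763

0.763


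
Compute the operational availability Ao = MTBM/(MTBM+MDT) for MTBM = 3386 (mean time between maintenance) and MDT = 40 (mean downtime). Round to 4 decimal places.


MTBM = 3386
MDT = 40
MTBM + MDT = 3426
Ao = 3386 / 3426
Ao = 0.9883

0.9883


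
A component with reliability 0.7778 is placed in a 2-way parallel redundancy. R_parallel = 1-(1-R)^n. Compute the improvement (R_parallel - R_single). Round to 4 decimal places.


R_single = 0.7778, n = 2
1 - R_single = 0.2222
(1 - R_single)^n = 0.2222^2 = 0.0494
R_parallel = 1 - 0.0494 = 0.9506
Improvement = 0.9506 - 0.7778
Improvement = 0.1728

0.1728


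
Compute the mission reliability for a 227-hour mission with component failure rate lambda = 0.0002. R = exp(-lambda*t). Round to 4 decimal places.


lambda = 0.0002
mission_time = 227
lambda * t = 0.0002 * 227 = 0.0454
R = exp(-0.0454)
R = 0.9556

0.9556


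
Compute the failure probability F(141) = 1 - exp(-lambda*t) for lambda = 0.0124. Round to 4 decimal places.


lambda = 0.0124, t = 141
lambda * t = 1.7484
exp(-1.7484) = 0.1741
F(t) = 1 - 0.1741
F(t) = 0.8259

0.8259


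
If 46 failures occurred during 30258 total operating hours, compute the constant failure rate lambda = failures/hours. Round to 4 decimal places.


failures = 46
total_hours = 30258
lambda = 46 / 30258
lambda = 0.0015

0.0015


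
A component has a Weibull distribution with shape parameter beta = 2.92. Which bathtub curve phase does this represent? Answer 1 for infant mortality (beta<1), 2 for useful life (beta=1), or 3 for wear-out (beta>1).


beta = 2.92
Compare beta to 1:
beta < 1 => infant mortality (phase 1)
beta = 1 => useful life (phase 2)
beta > 1 => wear-out (phase 3)
Since beta = 2.92, this is wear-out (increasing failure rate)
Phase = 3

3


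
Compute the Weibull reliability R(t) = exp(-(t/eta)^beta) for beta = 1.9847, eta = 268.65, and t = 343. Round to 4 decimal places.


beta = 1.9847, eta = 268.65, t = 343
t/eta = 343 / 268.65 = 1.2768
(t/eta)^beta = 1.2768^1.9847 = 1.624
R(t) = exp(-1.624)
R(t) = 0.1971

0.1971


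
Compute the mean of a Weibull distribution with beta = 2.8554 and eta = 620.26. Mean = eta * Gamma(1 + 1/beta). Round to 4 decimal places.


beta = 2.8554, eta = 620.26
1/beta = 0.3502
1 + 1/beta = 1.3502
Gamma(1.3502) = 0.8911
Mean = 620.26 * 0.8911
Mean = 552.7322

552.7322


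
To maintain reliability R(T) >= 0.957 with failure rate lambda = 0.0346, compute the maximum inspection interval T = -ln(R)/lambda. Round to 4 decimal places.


R_target = 0.957
lambda = 0.0346
-ln(0.957) = 0.044
T = 0.044 / 0.0346
T = 1.2703

1.2703


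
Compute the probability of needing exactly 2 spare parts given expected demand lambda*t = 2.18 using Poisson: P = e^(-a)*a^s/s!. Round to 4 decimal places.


a = 2.18, s = 2
e^(-a) = e^(-2.18) = 0.113
a^s = 2.18^2 = 4.7524
s! = 2
P = 0.113 * 4.7524 / 2
P = 0.2686

0.2686


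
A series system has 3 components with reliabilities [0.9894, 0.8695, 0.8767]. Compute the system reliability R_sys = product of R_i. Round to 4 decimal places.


Components: [0.9894, 0.8695, 0.8767]
After component 1 (R=0.9894): product = 0.9894
After component 2 (R=0.8695): product = 0.8603
After component 3 (R=0.8767): product = 0.7542
R_sys = 0.7542

0.7542


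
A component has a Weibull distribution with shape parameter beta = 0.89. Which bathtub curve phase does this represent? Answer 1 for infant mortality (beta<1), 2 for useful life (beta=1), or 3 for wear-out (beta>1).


beta = 0.89
Compare beta to 1:
beta < 1 => infant mortality (phase 1)
beta = 1 => useful life (phase 2)
beta > 1 => wear-out (phase 3)
Since beta = 0.89, this is infant mortality (decreasing failure rate)
Phase = 1

1


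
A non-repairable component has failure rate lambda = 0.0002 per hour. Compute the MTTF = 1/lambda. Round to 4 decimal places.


lambda = 0.0002
MTTF = 1 / 0.0002
MTTF = 5000.0

5000.0


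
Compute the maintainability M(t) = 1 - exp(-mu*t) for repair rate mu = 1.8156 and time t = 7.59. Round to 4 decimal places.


mu = 1.8156, t = 7.59
mu * t = 1.8156 * 7.59 = 13.7804
exp(-13.7804) = 0.0
M(t) = 1 - 0.0
M(t) = 1.0

1.0


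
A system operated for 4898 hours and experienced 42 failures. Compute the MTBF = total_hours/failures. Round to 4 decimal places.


total_hours = 4898
failures = 42
MTBF = 4898 / 42
MTBF = 116.619

116.619


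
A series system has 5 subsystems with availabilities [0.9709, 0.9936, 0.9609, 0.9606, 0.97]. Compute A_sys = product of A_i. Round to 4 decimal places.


Subsystems: [0.9709, 0.9936, 0.9609, 0.9606, 0.97]
After subsystem 1 (A=0.9709): product = 0.9709
After subsystem 2 (A=0.9936): product = 0.9647
After subsystem 3 (A=0.9609): product = 0.927
After subsystem 4 (A=0.9606): product = 0.8904
After subsystem 5 (A=0.97): product = 0.8637
A_sys = 0.8637

0.8637


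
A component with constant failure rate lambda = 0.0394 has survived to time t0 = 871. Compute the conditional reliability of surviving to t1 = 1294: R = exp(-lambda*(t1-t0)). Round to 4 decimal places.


lambda = 0.0394
t0 = 871, t1 = 1294
t1 - t0 = 423
lambda * (t1-t0) = 0.0394 * 423 = 16.6662
R = exp(-16.6662)
R = 0.0

0.0


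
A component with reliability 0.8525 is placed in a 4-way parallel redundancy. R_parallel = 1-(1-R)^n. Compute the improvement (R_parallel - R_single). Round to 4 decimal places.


R_single = 0.8525, n = 4
1 - R_single = 0.1475
(1 - R_single)^n = 0.1475^4 = 0.0005
R_parallel = 1 - 0.0005 = 0.9995
Improvement = 0.9995 - 0.8525
Improvement = 0.147

0.147


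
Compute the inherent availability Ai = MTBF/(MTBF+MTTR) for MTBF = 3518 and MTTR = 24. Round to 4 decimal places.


MTBF = 3518
MTTR = 24
MTBF + MTTR = 3542
Ai = 3518 / 3542
Ai = 0.9932

0.9932


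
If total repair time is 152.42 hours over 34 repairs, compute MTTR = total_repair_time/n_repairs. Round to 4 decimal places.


total_repair_time = 152.42
n_repairs = 34
MTTR = 152.42 / 34
MTTR = 4.4829

4.4829


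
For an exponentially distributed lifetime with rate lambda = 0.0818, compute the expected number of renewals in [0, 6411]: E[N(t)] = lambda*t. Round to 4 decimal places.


lambda = 0.0818
t = 6411
E[N(t)] = lambda * t
E[N(t)] = 0.0818 * 6411
E[N(t)] = 524.4198

524.4198


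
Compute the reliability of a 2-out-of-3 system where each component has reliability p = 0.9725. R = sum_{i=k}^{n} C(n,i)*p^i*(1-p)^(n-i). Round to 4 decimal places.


k = 2, n = 3, p = 0.9725
i=2: C(3,2)=3 * 0.9725^2 * 0.0275^1 = 0.078
i=3: C(3,3)=1 * 0.9725^3 * 0.0275^0 = 0.9197
R = sum of terms = 0.9978

0.9978


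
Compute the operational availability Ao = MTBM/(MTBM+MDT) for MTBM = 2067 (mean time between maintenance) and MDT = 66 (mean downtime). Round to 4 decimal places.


MTBM = 2067
MDT = 66
MTBM + MDT = 2133
Ao = 2067 / 2133
Ao = 0.9691

0.9691


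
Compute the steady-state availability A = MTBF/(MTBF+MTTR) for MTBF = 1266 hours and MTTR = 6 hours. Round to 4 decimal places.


MTBF = 1266
MTTR = 6
MTBF + MTTR = 1272
A = 1266 / 1272
A = 0.9953

0.9953


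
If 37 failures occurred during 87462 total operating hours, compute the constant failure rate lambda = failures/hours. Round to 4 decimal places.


failures = 37
total_hours = 87462
lambda = 37 / 87462
lambda = 0.0004

0.0004


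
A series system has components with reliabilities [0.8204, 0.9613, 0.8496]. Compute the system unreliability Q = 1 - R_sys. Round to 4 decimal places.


Components: [0.8204, 0.9613, 0.8496]
After component 1: product = 0.8204
After component 2: product = 0.7887
After component 3: product = 0.67
R_sys = 0.67
Q = 1 - 0.67 = 0.33

0.33


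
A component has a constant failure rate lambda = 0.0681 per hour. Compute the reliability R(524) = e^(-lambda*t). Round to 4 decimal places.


lambda = 0.0681
t = 524
lambda * t = 35.6844
R(t) = e^(-35.6844)
R(t) = 0.0

0.0


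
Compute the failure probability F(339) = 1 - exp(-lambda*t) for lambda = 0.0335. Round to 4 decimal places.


lambda = 0.0335, t = 339
lambda * t = 11.3565
exp(-11.3565) = 0.0
F(t) = 1 - 0.0
F(t) = 1.0

1.0


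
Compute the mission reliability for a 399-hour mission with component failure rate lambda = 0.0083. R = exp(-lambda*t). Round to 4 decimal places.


lambda = 0.0083
mission_time = 399
lambda * t = 0.0083 * 399 = 3.3117
R = exp(-3.3117)
R = 0.0365

0.0365


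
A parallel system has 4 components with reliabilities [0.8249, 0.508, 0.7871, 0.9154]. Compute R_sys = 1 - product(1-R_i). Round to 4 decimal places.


Components: [0.8249, 0.508, 0.7871, 0.9154]
(1 - 0.8249) = 0.1751, running product = 0.1751
(1 - 0.508) = 0.492, running product = 0.0861
(1 - 0.7871) = 0.2129, running product = 0.0183
(1 - 0.9154) = 0.0846, running product = 0.0016
Product of (1-R_i) = 0.0016
R_sys = 1 - 0.0016 = 0.9984

0.9984


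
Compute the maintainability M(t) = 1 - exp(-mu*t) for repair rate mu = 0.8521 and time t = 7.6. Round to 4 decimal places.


mu = 0.8521, t = 7.6
mu * t = 0.8521 * 7.6 = 6.476
exp(-6.476) = 0.0015
M(t) = 1 - 0.0015
M(t) = 0.9985

0.9985


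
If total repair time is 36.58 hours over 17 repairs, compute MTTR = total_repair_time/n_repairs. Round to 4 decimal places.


total_repair_time = 36.58
n_repairs = 17
MTTR = 36.58 / 17
MTTR = 2.1518

2.1518


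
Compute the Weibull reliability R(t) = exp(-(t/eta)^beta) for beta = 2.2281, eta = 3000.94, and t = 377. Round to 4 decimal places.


beta = 2.2281, eta = 3000.94, t = 377
t/eta = 377 / 3000.94 = 0.1256
(t/eta)^beta = 0.1256^2.2281 = 0.0098
R(t) = exp(-0.0098)
R(t) = 0.9902

0.9902


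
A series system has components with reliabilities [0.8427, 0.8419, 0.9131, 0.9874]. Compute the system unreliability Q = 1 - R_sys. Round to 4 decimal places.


Components: [0.8427, 0.8419, 0.9131, 0.9874]
After component 1: product = 0.8427
After component 2: product = 0.7095
After component 3: product = 0.6478
After component 4: product = 0.6397
R_sys = 0.6397
Q = 1 - 0.6397 = 0.3603

0.3603


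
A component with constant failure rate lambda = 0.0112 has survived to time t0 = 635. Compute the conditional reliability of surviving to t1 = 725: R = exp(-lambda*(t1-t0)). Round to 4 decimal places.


lambda = 0.0112
t0 = 635, t1 = 725
t1 - t0 = 90
lambda * (t1-t0) = 0.0112 * 90 = 1.008
R = exp(-1.008)
R = 0.3649

0.3649


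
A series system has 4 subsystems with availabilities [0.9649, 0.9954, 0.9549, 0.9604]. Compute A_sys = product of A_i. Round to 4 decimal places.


Subsystems: [0.9649, 0.9954, 0.9549, 0.9604]
After subsystem 1 (A=0.9649): product = 0.9649
After subsystem 2 (A=0.9954): product = 0.9605
After subsystem 3 (A=0.9549): product = 0.9171
After subsystem 4 (A=0.9604): product = 0.8808
A_sys = 0.8808

0.8808


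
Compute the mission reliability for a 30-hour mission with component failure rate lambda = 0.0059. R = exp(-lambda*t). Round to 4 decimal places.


lambda = 0.0059
mission_time = 30
lambda * t = 0.0059 * 30 = 0.177
R = exp(-0.177)
R = 0.8378

0.8378


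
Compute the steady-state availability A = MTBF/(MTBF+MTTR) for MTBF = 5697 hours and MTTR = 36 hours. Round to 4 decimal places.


MTBF = 5697
MTTR = 36
MTBF + MTTR = 5733
A = 5697 / 5733
A = 0.9937

0.9937


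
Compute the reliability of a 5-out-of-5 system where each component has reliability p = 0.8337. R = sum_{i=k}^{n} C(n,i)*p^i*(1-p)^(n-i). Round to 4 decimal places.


k = 5, n = 5, p = 0.8337
i=5: C(5,5)=1 * 0.8337^5 * 0.1663^0 = 0.4028
R = sum of terms = 0.4028

0.4028


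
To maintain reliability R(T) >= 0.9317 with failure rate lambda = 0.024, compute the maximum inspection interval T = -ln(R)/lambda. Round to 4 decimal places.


R_target = 0.9317
lambda = 0.024
-ln(0.9317) = 0.0707
T = 0.0707 / 0.024
T = 2.9477

2.9477


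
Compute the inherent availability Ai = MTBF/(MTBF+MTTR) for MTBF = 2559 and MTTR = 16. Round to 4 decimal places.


MTBF = 2559
MTTR = 16
MTBF + MTTR = 2575
Ai = 2559 / 2575
Ai = 0.9938

0.9938


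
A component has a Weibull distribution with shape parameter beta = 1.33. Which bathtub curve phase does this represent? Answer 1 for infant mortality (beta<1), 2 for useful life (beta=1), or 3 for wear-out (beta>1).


beta = 1.33
Compare beta to 1:
beta < 1 => infant mortality (phase 1)
beta = 1 => useful life (phase 2)
beta > 1 => wear-out (phase 3)
Since beta = 1.33, this is wear-out (increasing failure rate)
Phase = 3

3


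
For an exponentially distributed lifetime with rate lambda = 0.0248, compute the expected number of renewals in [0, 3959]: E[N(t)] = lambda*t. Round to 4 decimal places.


lambda = 0.0248
t = 3959
E[N(t)] = lambda * t
E[N(t)] = 0.0248 * 3959
E[N(t)] = 98.1832

98.1832


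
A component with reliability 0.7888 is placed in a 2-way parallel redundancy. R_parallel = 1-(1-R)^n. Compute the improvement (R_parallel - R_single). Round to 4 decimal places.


R_single = 0.7888, n = 2
1 - R_single = 0.2112
(1 - R_single)^n = 0.2112^2 = 0.0446
R_parallel = 1 - 0.0446 = 0.9554
Improvement = 0.9554 - 0.7888
Improvement = 0.1666

0.1666


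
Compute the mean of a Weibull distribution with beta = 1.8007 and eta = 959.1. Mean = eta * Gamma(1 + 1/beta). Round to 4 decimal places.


beta = 1.8007, eta = 959.1
1/beta = 0.5553
1 + 1/beta = 1.5553
Gamma(1.5553) = 0.8893
Mean = 959.1 * 0.8893
Mean = 852.8989

852.8989


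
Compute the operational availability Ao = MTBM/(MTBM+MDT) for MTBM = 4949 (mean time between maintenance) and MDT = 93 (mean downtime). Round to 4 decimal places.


MTBM = 4949
MDT = 93
MTBM + MDT = 5042
Ao = 4949 / 5042
Ao = 0.9816

0.9816


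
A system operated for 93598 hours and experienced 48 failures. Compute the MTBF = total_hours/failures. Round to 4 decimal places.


total_hours = 93598
failures = 48
MTBF = 93598 / 48
MTBF = 1949.9583

1949.9583


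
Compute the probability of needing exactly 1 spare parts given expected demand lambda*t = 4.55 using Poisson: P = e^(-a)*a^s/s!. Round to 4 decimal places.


a = 4.55, s = 1
e^(-a) = e^(-4.55) = 0.0106
a^s = 4.55^1 = 4.55
s! = 1
P = 0.0106 * 4.55 / 1
P = 0.0481

0.0481


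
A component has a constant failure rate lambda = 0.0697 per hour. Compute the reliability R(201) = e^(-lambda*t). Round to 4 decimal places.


lambda = 0.0697
t = 201
lambda * t = 14.0097
R(t) = e^(-14.0097)
R(t) = 0.0

0.0


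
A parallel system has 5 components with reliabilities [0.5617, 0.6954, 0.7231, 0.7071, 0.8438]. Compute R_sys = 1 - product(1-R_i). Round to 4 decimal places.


Components: [0.5617, 0.6954, 0.7231, 0.7071, 0.8438]
(1 - 0.5617) = 0.4383, running product = 0.4383
(1 - 0.6954) = 0.3046, running product = 0.1335
(1 - 0.7231) = 0.2769, running product = 0.037
(1 - 0.7071) = 0.2929, running product = 0.0108
(1 - 0.8438) = 0.1562, running product = 0.0017
Product of (1-R_i) = 0.0017
R_sys = 1 - 0.0017 = 0.9983

0.9983


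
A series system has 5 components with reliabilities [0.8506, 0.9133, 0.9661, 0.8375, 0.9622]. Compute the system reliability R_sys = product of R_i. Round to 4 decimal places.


Components: [0.8506, 0.9133, 0.9661, 0.8375, 0.9622]
After component 1 (R=0.8506): product = 0.8506
After component 2 (R=0.9133): product = 0.7769
After component 3 (R=0.9661): product = 0.7505
After component 4 (R=0.8375): product = 0.6286
After component 5 (R=0.9622): product = 0.6048
R_sys = 0.6048

0.6048


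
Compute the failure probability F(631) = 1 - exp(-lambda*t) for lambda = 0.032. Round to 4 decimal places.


lambda = 0.032, t = 631
lambda * t = 20.192
exp(-20.192) = 0.0
F(t) = 1 - 0.0
F(t) = 1.0

1.0


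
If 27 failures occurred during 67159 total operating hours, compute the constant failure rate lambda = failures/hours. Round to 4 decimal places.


failures = 27
total_hours = 67159
lambda = 27 / 67159
lambda = 0.0004

0.0004


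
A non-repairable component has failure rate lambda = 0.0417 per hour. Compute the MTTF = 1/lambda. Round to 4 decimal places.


lambda = 0.0417
MTTF = 1 / 0.0417
MTTF = 23.9808

23.9808


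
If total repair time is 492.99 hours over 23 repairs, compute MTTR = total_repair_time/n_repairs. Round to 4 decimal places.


total_repair_time = 492.99
n_repairs = 23
MTTR = 492.99 / 23
MTTR = 21.4343

21.4343


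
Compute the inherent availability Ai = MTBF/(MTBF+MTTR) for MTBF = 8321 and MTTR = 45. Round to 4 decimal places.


MTBF = 8321
MTTR = 45
MTBF + MTTR = 8366
Ai = 8321 / 8366
Ai = 0.9946

0.9946


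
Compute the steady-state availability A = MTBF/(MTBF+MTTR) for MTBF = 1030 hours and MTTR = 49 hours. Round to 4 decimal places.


MTBF = 1030
MTTR = 49
MTBF + MTTR = 1079
A = 1030 / 1079
A = 0.9546

0.9546


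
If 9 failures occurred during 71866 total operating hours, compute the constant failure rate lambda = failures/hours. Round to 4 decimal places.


failures = 9
total_hours = 71866
lambda = 9 / 71866
lambda = 0.0001

0.0001


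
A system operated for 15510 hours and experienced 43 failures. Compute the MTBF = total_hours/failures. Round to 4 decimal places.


total_hours = 15510
failures = 43
MTBF = 15510 / 43
MTBF = 360.6977

360.6977


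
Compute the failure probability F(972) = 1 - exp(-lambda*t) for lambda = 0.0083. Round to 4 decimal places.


lambda = 0.0083, t = 972
lambda * t = 8.0676
exp(-8.0676) = 0.0003
F(t) = 1 - 0.0003
F(t) = 0.9997

0.9997


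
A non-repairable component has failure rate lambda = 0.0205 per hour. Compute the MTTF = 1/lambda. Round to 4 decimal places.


lambda = 0.0205
MTTF = 1 / 0.0205
MTTF = 48.7805

48.7805


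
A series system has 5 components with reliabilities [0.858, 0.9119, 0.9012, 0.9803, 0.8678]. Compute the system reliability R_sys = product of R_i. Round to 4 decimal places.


Components: [0.858, 0.9119, 0.9012, 0.9803, 0.8678]
After component 1 (R=0.858): product = 0.858
After component 2 (R=0.9119): product = 0.7824
After component 3 (R=0.9012): product = 0.7051
After component 4 (R=0.9803): product = 0.6912
After component 5 (R=0.8678): product = 0.5998
R_sys = 0.5998

0.5998


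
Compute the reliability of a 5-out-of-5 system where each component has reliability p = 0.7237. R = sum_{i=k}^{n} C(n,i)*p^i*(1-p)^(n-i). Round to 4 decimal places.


k = 5, n = 5, p = 0.7237
i=5: C(5,5)=1 * 0.7237^5 * 0.2763^0 = 0.1985
R = sum of terms = 0.1985

0.1985


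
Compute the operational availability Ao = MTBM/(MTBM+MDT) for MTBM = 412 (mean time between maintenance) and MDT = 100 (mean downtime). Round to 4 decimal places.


MTBM = 412
MDT = 100
MTBM + MDT = 512
Ao = 412 / 512
Ao = 0.8047

0.8047


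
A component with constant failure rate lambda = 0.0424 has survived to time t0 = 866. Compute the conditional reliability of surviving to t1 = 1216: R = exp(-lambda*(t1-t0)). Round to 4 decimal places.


lambda = 0.0424
t0 = 866, t1 = 1216
t1 - t0 = 350
lambda * (t1-t0) = 0.0424 * 350 = 14.84
R = exp(-14.84)
R = 0.0

0.0


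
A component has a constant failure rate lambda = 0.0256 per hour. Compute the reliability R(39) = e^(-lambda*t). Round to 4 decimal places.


lambda = 0.0256
t = 39
lambda * t = 0.9984
R(t) = e^(-0.9984)
R(t) = 0.3685

0.3685


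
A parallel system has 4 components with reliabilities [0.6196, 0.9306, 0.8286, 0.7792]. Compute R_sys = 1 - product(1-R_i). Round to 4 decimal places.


Components: [0.6196, 0.9306, 0.8286, 0.7792]
(1 - 0.6196) = 0.3804, running product = 0.3804
(1 - 0.9306) = 0.0694, running product = 0.0264
(1 - 0.8286) = 0.1714, running product = 0.0045
(1 - 0.7792) = 0.2208, running product = 0.001
Product of (1-R_i) = 0.001
R_sys = 1 - 0.001 = 0.999

0.999


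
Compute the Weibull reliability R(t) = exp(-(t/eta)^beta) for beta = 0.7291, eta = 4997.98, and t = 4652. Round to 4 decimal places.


beta = 0.7291, eta = 4997.98, t = 4652
t/eta = 4652 / 4997.98 = 0.9308
(t/eta)^beta = 0.9308^0.7291 = 0.949
R(t) = exp(-0.949)
R(t) = 0.3871

0.3871


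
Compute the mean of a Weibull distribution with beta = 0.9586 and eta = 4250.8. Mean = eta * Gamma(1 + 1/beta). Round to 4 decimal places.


beta = 0.9586, eta = 4250.8
1/beta = 1.0432
1 + 1/beta = 2.0432
Gamma(2.0432) = 1.019
Mean = 4250.8 * 1.019
Mean = 4331.7106

4331.7106


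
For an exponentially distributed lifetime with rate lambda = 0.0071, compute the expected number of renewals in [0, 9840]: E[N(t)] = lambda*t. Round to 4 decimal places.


lambda = 0.0071
t = 9840
E[N(t)] = lambda * t
E[N(t)] = 0.0071 * 9840
E[N(t)] = 69.864

69.864


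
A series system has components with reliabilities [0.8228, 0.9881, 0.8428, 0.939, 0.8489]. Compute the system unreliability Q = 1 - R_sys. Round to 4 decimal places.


Components: [0.8228, 0.9881, 0.8428, 0.939, 0.8489]
After component 1: product = 0.8228
After component 2: product = 0.813
After component 3: product = 0.6852
After component 4: product = 0.6434
After component 5: product = 0.5462
R_sys = 0.5462
Q = 1 - 0.5462 = 0.4538

0.4538


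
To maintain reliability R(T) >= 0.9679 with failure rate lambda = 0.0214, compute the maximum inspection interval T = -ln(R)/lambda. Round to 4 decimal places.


R_target = 0.9679
lambda = 0.0214
-ln(0.9679) = 0.0326
T = 0.0326 / 0.0214
T = 1.5246

1.5246


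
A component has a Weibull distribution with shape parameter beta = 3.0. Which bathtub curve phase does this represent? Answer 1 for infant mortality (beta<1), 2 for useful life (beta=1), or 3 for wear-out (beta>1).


beta = 3.0
Compare beta to 1:
beta < 1 => infant mortality (phase 1)
beta = 1 => useful life (phase 2)
beta > 1 => wear-out (phase 3)
Since beta = 3.0, this is wear-out (increasing failure rate)
Phase = 3

3


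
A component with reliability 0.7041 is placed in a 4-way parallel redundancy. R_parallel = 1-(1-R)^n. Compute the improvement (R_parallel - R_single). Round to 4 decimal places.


R_single = 0.7041, n = 4
1 - R_single = 0.2959
(1 - R_single)^n = 0.2959^4 = 0.0077
R_parallel = 1 - 0.0077 = 0.9923
Improvement = 0.9923 - 0.7041
Improvement = 0.2882

0.2882


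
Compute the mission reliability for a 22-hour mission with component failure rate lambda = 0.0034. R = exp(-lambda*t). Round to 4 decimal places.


lambda = 0.0034
mission_time = 22
lambda * t = 0.0034 * 22 = 0.0748
R = exp(-0.0748)
R = 0.9279

0.9279


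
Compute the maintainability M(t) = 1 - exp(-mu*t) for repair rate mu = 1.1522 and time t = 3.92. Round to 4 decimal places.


mu = 1.1522, t = 3.92
mu * t = 1.1522 * 3.92 = 4.5166
exp(-4.5166) = 0.0109
M(t) = 1 - 0.0109
M(t) = 0.9891

0.9891


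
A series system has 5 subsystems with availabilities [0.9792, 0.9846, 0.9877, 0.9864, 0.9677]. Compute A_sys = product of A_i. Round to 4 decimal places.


Subsystems: [0.9792, 0.9846, 0.9877, 0.9864, 0.9677]
After subsystem 1 (A=0.9792): product = 0.9792
After subsystem 2 (A=0.9846): product = 0.9641
After subsystem 3 (A=0.9877): product = 0.9523
After subsystem 4 (A=0.9864): product = 0.9393
After subsystem 5 (A=0.9677): product = 0.909
A_sys = 0.909

0.909


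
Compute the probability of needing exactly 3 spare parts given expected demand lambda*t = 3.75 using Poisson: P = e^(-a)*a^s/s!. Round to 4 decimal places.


a = 3.75, s = 3
e^(-a) = e^(-3.75) = 0.0235
a^s = 3.75^3 = 52.7344
s! = 6
P = 0.0235 * 52.7344 / 6
P = 0.2067

0.2067


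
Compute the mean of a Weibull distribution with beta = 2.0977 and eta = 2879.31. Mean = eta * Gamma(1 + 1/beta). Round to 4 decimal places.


beta = 2.0977, eta = 2879.31
1/beta = 0.4767
1 + 1/beta = 1.4767
Gamma(1.4767) = 0.8857
Mean = 2879.31 * 0.8857
Mean = 2550.2054

2550.2054


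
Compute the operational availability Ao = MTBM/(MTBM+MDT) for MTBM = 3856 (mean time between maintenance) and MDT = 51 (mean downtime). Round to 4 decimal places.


MTBM = 3856
MDT = 51
MTBM + MDT = 3907
Ao = 3856 / 3907
Ao = 0.9869

0.9869


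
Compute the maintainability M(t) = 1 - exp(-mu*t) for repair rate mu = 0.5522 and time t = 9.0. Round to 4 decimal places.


mu = 0.5522, t = 9.0
mu * t = 0.5522 * 9.0 = 4.9698
exp(-4.9698) = 0.0069
M(t) = 1 - 0.0069
M(t) = 0.9931

0.9931


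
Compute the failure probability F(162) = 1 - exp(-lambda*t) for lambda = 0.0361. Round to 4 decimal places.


lambda = 0.0361, t = 162
lambda * t = 5.8482
exp(-5.8482) = 0.0029
F(t) = 1 - 0.0029
F(t) = 0.9971

0.9971


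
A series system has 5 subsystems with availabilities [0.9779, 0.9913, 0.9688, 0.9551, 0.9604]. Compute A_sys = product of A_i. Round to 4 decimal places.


Subsystems: [0.9779, 0.9913, 0.9688, 0.9551, 0.9604]
After subsystem 1 (A=0.9779): product = 0.9779
After subsystem 2 (A=0.9913): product = 0.9694
After subsystem 3 (A=0.9688): product = 0.9391
After subsystem 4 (A=0.9551): product = 0.897
After subsystem 5 (A=0.9604): product = 0.8615
A_sys = 0.8615

0.8615


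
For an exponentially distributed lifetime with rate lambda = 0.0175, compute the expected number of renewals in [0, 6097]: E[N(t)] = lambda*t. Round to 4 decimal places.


lambda = 0.0175
t = 6097
E[N(t)] = lambda * t
E[N(t)] = 0.0175 * 6097
E[N(t)] = 106.6975

106.6975


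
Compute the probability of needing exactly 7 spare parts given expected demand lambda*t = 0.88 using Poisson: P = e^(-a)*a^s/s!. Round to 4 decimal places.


a = 0.88, s = 7
e^(-a) = e^(-0.88) = 0.4148
a^s = 0.88^7 = 0.4087
s! = 5040
P = 0.4148 * 0.4087 / 5040
P = 0.0

0.0


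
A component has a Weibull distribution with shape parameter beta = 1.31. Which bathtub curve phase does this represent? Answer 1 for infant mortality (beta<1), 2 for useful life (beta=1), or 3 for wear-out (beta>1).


beta = 1.31
Compare beta to 1:
beta < 1 => infant mortality (phase 1)
beta = 1 => useful life (phase 2)
beta > 1 => wear-out (phase 3)
Since beta = 1.31, this is wear-out (increasing failure rate)
Phase = 3

3


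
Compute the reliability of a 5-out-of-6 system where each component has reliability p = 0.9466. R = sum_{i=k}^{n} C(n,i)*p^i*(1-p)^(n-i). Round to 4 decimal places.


k = 5, n = 6, p = 0.9466
i=5: C(6,5)=6 * 0.9466^5 * 0.0534^1 = 0.2435
i=6: C(6,6)=1 * 0.9466^6 * 0.0534^0 = 0.7194
R = sum of terms = 0.963

0.963


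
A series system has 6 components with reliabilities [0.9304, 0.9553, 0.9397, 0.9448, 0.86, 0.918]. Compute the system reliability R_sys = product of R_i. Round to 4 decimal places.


Components: [0.9304, 0.9553, 0.9397, 0.9448, 0.86, 0.918]
After component 1 (R=0.9304): product = 0.9304
After component 2 (R=0.9553): product = 0.8888
After component 3 (R=0.9397): product = 0.8352
After component 4 (R=0.9448): product = 0.7891
After component 5 (R=0.86): product = 0.6786
After component 6 (R=0.918): product = 0.623
R_sys = 0.623

0.623


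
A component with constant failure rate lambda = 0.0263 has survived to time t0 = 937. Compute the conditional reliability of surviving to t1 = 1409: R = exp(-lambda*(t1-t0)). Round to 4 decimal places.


lambda = 0.0263
t0 = 937, t1 = 1409
t1 - t0 = 472
lambda * (t1-t0) = 0.0263 * 472 = 12.4136
R = exp(-12.4136)
R = 0.0

0.0


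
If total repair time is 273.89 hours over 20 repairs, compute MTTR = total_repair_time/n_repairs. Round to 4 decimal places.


total_repair_time = 273.89
n_repairs = 20
MTTR = 273.89 / 20
MTTR = 13.6945

13.6945


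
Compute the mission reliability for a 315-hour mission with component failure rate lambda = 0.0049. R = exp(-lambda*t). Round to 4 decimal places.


lambda = 0.0049
mission_time = 315
lambda * t = 0.0049 * 315 = 1.5435
R = exp(-1.5435)
R = 0.2136

0.2136


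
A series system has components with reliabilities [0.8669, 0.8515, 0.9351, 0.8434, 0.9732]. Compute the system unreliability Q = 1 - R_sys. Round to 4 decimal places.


Components: [0.8669, 0.8515, 0.9351, 0.8434, 0.9732]
After component 1: product = 0.8669
After component 2: product = 0.7382
After component 3: product = 0.6903
After component 4: product = 0.5822
After component 5: product = 0.5666
R_sys = 0.5666
Q = 1 - 0.5666 = 0.4334

0.4334


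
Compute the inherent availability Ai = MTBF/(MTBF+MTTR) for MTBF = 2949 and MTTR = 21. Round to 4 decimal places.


MTBF = 2949
MTTR = 21
MTBF + MTTR = 2970
Ai = 2949 / 2970
Ai = 0.9929

0.9929


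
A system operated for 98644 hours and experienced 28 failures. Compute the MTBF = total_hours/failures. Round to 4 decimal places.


total_hours = 98644
failures = 28
MTBF = 98644 / 28
MTBF = 3523.0

3523.0


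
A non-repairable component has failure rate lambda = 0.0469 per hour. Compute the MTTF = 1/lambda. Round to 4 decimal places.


lambda = 0.0469
MTTF = 1 / 0.0469
MTTF = 21.322

21.322


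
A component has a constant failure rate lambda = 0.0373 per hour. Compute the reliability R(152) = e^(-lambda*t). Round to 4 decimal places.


lambda = 0.0373
t = 152
lambda * t = 5.6696
R(t) = e^(-5.6696)
R(t) = 0.0034

0.0034


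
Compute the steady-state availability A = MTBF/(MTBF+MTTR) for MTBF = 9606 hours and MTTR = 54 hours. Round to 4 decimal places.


MTBF = 9606
MTTR = 54
MTBF + MTTR = 9660
A = 9606 / 9660
A = 0.9944

0.9944


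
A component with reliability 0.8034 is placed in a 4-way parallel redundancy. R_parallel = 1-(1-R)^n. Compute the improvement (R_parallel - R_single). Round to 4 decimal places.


R_single = 0.8034, n = 4
1 - R_single = 0.1966
(1 - R_single)^n = 0.1966^4 = 0.0015
R_parallel = 1 - 0.0015 = 0.9985
Improvement = 0.9985 - 0.8034
Improvement = 0.1951

0.1951


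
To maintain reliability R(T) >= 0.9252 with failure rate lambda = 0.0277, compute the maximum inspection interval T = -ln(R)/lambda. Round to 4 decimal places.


R_target = 0.9252
lambda = 0.0277
-ln(0.9252) = 0.0777
T = 0.0777 / 0.0277
T = 2.8067

2.8067


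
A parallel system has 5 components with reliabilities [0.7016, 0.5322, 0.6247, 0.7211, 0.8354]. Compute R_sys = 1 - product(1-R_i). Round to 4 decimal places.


Components: [0.7016, 0.5322, 0.6247, 0.7211, 0.8354]
(1 - 0.7016) = 0.2984, running product = 0.2984
(1 - 0.5322) = 0.4678, running product = 0.1396
(1 - 0.6247) = 0.3753, running product = 0.0524
(1 - 0.7211) = 0.2789, running product = 0.0146
(1 - 0.8354) = 0.1646, running product = 0.0024
Product of (1-R_i) = 0.0024
R_sys = 1 - 0.0024 = 0.9976

0.9976


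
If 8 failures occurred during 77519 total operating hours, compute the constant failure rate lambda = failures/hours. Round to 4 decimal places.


failures = 8
total_hours = 77519
lambda = 8 / 77519
lambda = 0.0001

0.0001


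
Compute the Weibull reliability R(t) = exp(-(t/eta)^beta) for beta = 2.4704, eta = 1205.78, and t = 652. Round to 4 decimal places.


beta = 2.4704, eta = 1205.78, t = 652
t/eta = 652 / 1205.78 = 0.5407
(t/eta)^beta = 0.5407^2.4704 = 0.219
R(t) = exp(-0.219)
R(t) = 0.8034

0.8034


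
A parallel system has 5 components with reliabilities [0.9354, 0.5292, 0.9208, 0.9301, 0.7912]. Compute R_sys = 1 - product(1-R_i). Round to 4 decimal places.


Components: [0.9354, 0.5292, 0.9208, 0.9301, 0.7912]
(1 - 0.9354) = 0.0646, running product = 0.0646
(1 - 0.5292) = 0.4708, running product = 0.0304
(1 - 0.9208) = 0.0792, running product = 0.0024
(1 - 0.9301) = 0.0699, running product = 0.0002
(1 - 0.7912) = 0.2088, running product = 0.0
Product of (1-R_i) = 0.0
R_sys = 1 - 0.0 = 1.0

1.0


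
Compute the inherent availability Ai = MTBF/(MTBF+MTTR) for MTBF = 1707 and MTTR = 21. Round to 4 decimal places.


MTBF = 1707
MTTR = 21
MTBF + MTTR = 1728
Ai = 1707 / 1728
Ai = 0.9878

0.9878


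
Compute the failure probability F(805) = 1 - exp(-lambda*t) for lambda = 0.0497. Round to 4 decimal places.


lambda = 0.0497, t = 805
lambda * t = 40.0085
exp(-40.0085) = 0.0
F(t) = 1 - 0.0
F(t) = 1.0

1.0


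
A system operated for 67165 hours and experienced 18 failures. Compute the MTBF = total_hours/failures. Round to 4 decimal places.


total_hours = 67165
failures = 18
MTBF = 67165 / 18
MTBF = 3731.3889

3731.3889


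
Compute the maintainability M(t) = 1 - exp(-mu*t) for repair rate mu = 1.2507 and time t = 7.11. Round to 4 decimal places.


mu = 1.2507, t = 7.11
mu * t = 1.2507 * 7.11 = 8.8925
exp(-8.8925) = 0.0001
M(t) = 1 - 0.0001
M(t) = 0.9999

0.9999


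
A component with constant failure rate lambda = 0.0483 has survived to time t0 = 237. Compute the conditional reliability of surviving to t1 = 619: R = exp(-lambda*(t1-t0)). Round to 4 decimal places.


lambda = 0.0483
t0 = 237, t1 = 619
t1 - t0 = 382
lambda * (t1-t0) = 0.0483 * 382 = 18.4506
R = exp(-18.4506)
R = 0.0

0.0


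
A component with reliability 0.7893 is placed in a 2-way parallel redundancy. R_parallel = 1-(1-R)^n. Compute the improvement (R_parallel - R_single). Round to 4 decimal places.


R_single = 0.7893, n = 2
1 - R_single = 0.2107
(1 - R_single)^n = 0.2107^2 = 0.0444
R_parallel = 1 - 0.0444 = 0.9556
Improvement = 0.9556 - 0.7893
Improvement = 0.1663

0.1663


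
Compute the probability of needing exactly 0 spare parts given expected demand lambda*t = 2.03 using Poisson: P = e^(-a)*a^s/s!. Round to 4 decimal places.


a = 2.03, s = 0
e^(-a) = e^(-2.03) = 0.1313
a^s = 2.03^0 = 1.0
s! = 1
P = 0.1313 * 1.0 / 1
P = 0.1313

0.1313


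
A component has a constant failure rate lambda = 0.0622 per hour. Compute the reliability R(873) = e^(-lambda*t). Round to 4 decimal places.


lambda = 0.0622
t = 873
lambda * t = 54.3006
R(t) = e^(-54.3006)
R(t) = 0.0

0.0


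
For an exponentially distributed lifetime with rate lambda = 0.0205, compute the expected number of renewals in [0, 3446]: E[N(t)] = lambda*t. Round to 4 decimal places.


lambda = 0.0205
t = 3446
E[N(t)] = lambda * t
E[N(t)] = 0.0205 * 3446
E[N(t)] = 70.643

70.643


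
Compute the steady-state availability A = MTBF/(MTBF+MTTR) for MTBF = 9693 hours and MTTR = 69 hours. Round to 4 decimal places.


MTBF = 9693
MTTR = 69
MTBF + MTTR = 9762
A = 9693 / 9762
A = 0.9929

0.9929


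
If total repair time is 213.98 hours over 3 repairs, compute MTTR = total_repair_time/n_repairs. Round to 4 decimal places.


total_repair_time = 213.98
n_repairs = 3
MTTR = 213.98 / 3
MTTR = 71.3267

71.3267


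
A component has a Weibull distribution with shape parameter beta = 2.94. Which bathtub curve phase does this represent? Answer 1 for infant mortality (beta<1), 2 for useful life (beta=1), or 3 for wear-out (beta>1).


beta = 2.94
Compare beta to 1:
beta < 1 => infant mortality (phase 1)
beta = 1 => useful life (phase 2)
beta > 1 => wear-out (phase 3)
Since beta = 2.94, this is wear-out (increasing failure rate)
Phase = 3

3


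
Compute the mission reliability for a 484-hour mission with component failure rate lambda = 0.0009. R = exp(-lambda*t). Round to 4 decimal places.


lambda = 0.0009
mission_time = 484
lambda * t = 0.0009 * 484 = 0.4356
R = exp(-0.4356)
R = 0.6469

0.6469


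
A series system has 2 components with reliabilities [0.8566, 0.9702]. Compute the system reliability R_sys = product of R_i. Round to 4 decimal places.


Components: [0.8566, 0.9702]
After component 1 (R=0.8566): product = 0.8566
After component 2 (R=0.9702): product = 0.8311
R_sys = 0.8311

0.8311


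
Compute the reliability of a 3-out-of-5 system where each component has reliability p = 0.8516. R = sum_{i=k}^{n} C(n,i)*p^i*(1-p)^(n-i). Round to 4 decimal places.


k = 3, n = 5, p = 0.8516
i=3: C(5,3)=10 * 0.8516^3 * 0.1484^2 = 0.136
i=4: C(5,4)=5 * 0.8516^4 * 0.1484^1 = 0.3903
i=5: C(5,5)=1 * 0.8516^5 * 0.1484^0 = 0.4479
R = sum of terms = 0.9742

0.9742
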